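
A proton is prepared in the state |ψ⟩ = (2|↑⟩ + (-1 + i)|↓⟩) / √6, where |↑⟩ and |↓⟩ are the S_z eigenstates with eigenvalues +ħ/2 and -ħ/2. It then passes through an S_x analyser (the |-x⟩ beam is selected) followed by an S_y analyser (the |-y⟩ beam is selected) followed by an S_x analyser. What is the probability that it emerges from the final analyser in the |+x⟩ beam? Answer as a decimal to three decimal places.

First analyser (S_x): P(|-x⟩) = |⟨-x|ψ⟩|² = 10/12.
After stage 1 the state is |-x⟩; P(|-y⟩) = |⟨-y|-x⟩|² = 1/2.
After stage 2 the state is |-y⟩; P(|+x⟩) = |⟨+x|-y⟩|² = 1/2.
Joint probability = 10/12 × 1/2 × 1/2 = 0.208.

0.208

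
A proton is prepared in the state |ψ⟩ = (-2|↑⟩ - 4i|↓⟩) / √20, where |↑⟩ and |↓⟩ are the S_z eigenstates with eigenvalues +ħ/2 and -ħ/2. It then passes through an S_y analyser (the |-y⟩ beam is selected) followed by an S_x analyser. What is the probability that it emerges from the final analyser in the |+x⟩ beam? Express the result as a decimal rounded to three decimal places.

First analyser (S_y): P(|-y⟩) = |⟨-y|ψ⟩|² = 4/40.
After stage 1 the state is |-y⟩; P(|+x⟩) = |⟨+x|-y⟩|² = 1/2.
Joint probability = 4/40 × 1/2 = 0.050.

0.050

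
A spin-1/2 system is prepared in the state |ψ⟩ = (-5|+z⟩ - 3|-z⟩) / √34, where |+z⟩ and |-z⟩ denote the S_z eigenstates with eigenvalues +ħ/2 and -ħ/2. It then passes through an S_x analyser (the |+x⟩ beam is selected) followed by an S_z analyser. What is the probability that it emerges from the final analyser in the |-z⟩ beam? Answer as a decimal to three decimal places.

0.471

First analyser (S_x): P(|+x⟩) = |⟨+x|ψ⟩|² = 64/68.
After stage 1 the state is |+x⟩; P(|-z⟩) = |⟨-z|+x⟩|² = 1/2.
Joint probability = 64/68 × 1/2 = 0.471.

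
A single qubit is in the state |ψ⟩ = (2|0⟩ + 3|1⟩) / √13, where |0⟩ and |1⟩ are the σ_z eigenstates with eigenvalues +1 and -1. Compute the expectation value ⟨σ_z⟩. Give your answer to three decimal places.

⟨σ_z⟩ = |a|² - |b|² divided by |a|²+|b|², with a, b the |0⟩, |1⟩ amplitudes.
= (4 - 9)/13 = -5/13.

-0.385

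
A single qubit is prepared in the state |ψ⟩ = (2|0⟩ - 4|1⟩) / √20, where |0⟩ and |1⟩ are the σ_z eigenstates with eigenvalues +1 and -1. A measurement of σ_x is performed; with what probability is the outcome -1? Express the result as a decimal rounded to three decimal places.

0.900

|-x⟩ = (|0⟩ - |1⟩)/√2, so ⟨-x|ψ⟩ = (6) / (√2·√20).
P = |6|² / 40 = 36/40.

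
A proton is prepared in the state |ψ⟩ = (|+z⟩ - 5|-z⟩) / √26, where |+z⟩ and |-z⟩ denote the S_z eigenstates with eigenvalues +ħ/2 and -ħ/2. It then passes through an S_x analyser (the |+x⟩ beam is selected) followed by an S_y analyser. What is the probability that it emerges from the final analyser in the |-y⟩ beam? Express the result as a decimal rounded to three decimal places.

0.154

First analyser (S_x): P(|+x⟩) = |⟨+x|ψ⟩|² = 16/52.
After stage 1 the state is |+x⟩; P(|-y⟩) = |⟨-y|+x⟩|² = 1/2.
Joint probability = 16/52 × 1/2 = 0.154.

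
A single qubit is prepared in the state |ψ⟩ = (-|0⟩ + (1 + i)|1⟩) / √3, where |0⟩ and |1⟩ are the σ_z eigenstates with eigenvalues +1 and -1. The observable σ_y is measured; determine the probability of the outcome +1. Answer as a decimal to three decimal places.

|+y⟩ = (|0⟩ + i|1⟩)/√2, so ⟨+y|ψ⟩ = (-i) / (√2·√3).
P = |-i|² / 6 = 1/6.

0.167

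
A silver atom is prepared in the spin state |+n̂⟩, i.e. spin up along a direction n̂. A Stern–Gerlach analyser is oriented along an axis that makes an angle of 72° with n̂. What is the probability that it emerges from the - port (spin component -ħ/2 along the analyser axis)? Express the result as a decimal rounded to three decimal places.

0.345

For spin-½, the probability of finding spin-up along an axis at angle θ to the initial spin direction is cos²(θ/2); spin-down is sin²(θ/2).
θ = 72°, so P = sin²(36°) ≈ 0.345.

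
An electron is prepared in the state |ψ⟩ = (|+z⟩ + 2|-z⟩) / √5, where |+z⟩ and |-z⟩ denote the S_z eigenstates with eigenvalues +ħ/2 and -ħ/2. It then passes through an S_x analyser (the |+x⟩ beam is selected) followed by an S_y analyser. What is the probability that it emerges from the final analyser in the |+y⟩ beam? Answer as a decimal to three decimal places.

0.450

First analyser (S_x): P(|+x⟩) = |⟨+x|ψ⟩|² = 9/10.
After stage 1 the state is |+x⟩; P(|+y⟩) = |⟨+y|+x⟩|² = 1/2.
Joint probability = 9/10 × 1/2 = 0.450.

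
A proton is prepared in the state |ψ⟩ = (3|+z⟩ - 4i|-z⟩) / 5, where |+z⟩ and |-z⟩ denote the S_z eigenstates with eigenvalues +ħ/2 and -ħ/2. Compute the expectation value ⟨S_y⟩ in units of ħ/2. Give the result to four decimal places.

-0.9600

⟨σ_y⟩ = 2 Im(a* b)/(|a|²+|b|²) with a = 3, b = -4i.
a* b = -12i, so ⟨σ_y⟩ = -24/25.
⟨S_y⟩ = (ħ/2)·⟨σ_y⟩.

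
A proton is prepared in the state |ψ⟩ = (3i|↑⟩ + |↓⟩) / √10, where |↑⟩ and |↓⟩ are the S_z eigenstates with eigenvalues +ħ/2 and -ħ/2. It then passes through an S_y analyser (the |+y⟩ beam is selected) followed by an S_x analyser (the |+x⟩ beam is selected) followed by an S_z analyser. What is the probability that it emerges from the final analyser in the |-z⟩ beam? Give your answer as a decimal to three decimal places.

0.050

First analyser (S_y): P(|+y⟩) = |⟨+y|ψ⟩|² = 4/20.
After stage 1 the state is |+y⟩; P(|+x⟩) = |⟨+x|+y⟩|² = 1/2.
After stage 2 the state is |+x⟩; P(|-z⟩) = |⟨-z|+x⟩|² = 1/2.
Joint probability = 4/20 × 1/2 × 1/2 = 0.050.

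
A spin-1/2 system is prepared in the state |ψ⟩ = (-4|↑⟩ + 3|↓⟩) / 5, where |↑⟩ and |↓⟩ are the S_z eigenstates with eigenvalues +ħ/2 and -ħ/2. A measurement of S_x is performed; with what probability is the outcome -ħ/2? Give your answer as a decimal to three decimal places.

|-x⟩ = (|↑⟩ - |↓⟩)/√2, so ⟨-x|ψ⟩ = (-7) / (√2·5).
P = |-7|² / 50 = 49/50.

0.980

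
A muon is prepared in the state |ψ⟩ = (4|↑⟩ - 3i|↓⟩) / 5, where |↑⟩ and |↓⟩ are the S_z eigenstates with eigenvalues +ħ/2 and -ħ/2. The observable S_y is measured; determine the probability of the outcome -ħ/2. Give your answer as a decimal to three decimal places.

|-y⟩ = (|↑⟩ - i|↓⟩)/√2, so ⟨-y|ψ⟩ = (7) / (√2·5).
P = |7|² / 50 = 49/50.

0.980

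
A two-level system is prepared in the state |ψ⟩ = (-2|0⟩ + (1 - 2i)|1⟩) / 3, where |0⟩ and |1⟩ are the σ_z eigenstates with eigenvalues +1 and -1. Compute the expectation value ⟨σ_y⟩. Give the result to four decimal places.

⟨σ_y⟩ = 2 Im(a* b)/(|a|²+|b|²) with a = -2, b = (1 - 2i).
a* b = (-2 + 4i), so ⟨σ_y⟩ = 8/9.

0.8889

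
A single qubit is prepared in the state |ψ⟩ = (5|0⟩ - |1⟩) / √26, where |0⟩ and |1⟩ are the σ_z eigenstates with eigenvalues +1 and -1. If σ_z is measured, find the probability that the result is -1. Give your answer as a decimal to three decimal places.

0.038

The -1 outcome corresponds to |1⟩. Its amplitude in |ψ⟩ is -1/√26.
P = |-1|² / 26 = 1/26.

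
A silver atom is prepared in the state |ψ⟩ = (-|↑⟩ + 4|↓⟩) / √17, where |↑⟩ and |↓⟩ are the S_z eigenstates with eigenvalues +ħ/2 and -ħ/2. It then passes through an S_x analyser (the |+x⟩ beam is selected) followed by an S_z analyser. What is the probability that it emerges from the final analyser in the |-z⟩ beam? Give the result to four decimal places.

First analyser (S_x): P(|+x⟩) = |⟨+x|ψ⟩|² = 9/34.
After stage 1 the state is |+x⟩; P(|-z⟩) = |⟨-z|+x⟩|² = 1/2.
Joint probability = 9/34 × 1/2 = 0.1324.

0.1324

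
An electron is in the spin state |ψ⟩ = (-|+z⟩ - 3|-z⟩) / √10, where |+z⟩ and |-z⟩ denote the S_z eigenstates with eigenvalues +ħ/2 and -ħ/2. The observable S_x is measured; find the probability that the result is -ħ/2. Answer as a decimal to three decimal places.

|-x⟩ = (|+z⟩ - |-z⟩)/√2, so ⟨-x|ψ⟩ = (2) / (√2·√10).
P = |2|² / 20 = 4/20.

0.200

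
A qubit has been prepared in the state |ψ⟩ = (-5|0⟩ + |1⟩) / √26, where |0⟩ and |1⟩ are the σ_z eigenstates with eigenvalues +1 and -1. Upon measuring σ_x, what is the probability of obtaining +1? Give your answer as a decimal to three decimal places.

|+x⟩ = (|0⟩ + |1⟩)/√2, so ⟨+x|ψ⟩ = (-4) / (√2·√26).
P = |-4|² / 52 = 16/52.

0.308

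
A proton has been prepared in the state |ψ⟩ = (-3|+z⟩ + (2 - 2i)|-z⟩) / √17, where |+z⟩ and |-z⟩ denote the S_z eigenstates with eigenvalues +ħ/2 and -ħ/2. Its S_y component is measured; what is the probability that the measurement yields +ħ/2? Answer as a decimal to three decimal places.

|+y⟩ = (|+z⟩ + i|-z⟩)/√2, so ⟨+y|ψ⟩ = (-5 - 2i) / (√2·√17).
P = |-5 - 2i|² / 34 = 29/34.

0.853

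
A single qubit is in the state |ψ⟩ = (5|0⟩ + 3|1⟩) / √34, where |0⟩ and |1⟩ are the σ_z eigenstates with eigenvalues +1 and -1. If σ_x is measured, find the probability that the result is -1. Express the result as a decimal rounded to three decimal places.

0.059

|-x⟩ = (|0⟩ - |1⟩)/√2, so ⟨-x|ψ⟩ = (2) / (√2·√34).
P = |2|² / 68 = 4/68.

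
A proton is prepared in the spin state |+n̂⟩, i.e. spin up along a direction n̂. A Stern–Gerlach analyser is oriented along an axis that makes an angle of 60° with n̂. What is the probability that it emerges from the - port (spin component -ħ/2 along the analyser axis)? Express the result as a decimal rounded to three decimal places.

For spin-½, the probability of finding spin-up along an axis at angle θ to the initial spin direction is cos²(θ/2); spin-down is sin²(θ/2).
θ = 60°, so P = sin²(30°) ≈ 0.250.

0.250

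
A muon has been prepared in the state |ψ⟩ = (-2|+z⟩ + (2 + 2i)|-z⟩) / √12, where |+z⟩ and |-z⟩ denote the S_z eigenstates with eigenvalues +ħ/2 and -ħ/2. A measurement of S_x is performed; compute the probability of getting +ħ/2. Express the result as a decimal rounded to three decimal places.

|+x⟩ = (|+z⟩ + |-z⟩)/√2, so ⟨+x|ψ⟩ = (2i) / (√2·√12).
P = |2i|² / 24 = 4/24.

0.167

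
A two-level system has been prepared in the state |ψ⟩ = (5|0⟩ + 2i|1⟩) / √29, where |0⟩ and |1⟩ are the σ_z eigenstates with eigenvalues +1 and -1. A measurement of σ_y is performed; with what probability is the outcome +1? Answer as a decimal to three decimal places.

|+y⟩ = (|0⟩ + i|1⟩)/√2, so ⟨+y|ψ⟩ = (7) / (√2·√29).
P = |7|² / 58 = 49/58.

0.845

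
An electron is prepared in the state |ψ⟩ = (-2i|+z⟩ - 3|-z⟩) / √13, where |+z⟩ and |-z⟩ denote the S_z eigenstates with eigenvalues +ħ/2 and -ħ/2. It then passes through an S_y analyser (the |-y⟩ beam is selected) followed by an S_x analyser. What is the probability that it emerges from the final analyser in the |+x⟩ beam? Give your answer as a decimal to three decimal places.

0.481

First analyser (S_y): P(|-y⟩) = |⟨-y|ψ⟩|² = 25/26.
After stage 1 the state is |-y⟩; P(|+x⟩) = |⟨+x|-y⟩|² = 1/2.
Joint probability = 25/26 × 1/2 = 0.481.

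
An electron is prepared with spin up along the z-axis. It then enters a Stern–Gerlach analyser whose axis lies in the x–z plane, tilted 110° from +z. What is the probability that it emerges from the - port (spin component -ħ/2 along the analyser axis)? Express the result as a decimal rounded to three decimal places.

For spin-½, the probability of finding spin-up along an axis at angle θ to the initial spin direction is cos²(θ/2); spin-down is sin²(θ/2).
θ = 110°, so P = sin²(55°) ≈ 0.671.

0.671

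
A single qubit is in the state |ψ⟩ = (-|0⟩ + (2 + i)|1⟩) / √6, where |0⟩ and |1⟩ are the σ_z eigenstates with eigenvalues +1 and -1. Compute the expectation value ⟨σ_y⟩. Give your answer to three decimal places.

-0.333

⟨σ_y⟩ = 2 Im(a* b)/(|a|²+|b|²) with a = -1, b = (2 + i).
a* b = (-2 - i), so ⟨σ_y⟩ = -2/6.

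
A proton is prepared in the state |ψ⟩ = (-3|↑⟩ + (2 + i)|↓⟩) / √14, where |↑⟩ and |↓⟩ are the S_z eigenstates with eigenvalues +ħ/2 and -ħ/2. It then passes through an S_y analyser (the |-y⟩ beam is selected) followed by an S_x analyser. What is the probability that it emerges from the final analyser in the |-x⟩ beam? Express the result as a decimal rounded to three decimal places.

0.357

First analyser (S_y): P(|-y⟩) = |⟨-y|ψ⟩|² = 20/28.
After stage 1 the state is |-y⟩; P(|-x⟩) = |⟨-x|-y⟩|² = 1/2.
Joint probability = 20/28 × 1/2 = 0.357.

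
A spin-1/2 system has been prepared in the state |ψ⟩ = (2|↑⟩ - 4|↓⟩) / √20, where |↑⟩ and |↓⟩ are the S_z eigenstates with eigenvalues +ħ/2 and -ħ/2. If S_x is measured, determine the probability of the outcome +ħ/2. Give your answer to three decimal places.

|+x⟩ = (|↑⟩ + |↓⟩)/√2, so ⟨+x|ψ⟩ = (-2) / (√2·√20).
P = |-2|² / 40 = 4/40.

0.100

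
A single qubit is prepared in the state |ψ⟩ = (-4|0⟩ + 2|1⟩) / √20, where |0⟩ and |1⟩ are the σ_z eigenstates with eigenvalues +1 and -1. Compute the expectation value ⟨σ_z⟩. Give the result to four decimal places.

0.6000

⟨σ_z⟩ = |a|² - |b|² divided by |a|²+|b|², with a, b the |0⟩, |1⟩ amplitudes.
= (16 - 4)/20 = 12/20.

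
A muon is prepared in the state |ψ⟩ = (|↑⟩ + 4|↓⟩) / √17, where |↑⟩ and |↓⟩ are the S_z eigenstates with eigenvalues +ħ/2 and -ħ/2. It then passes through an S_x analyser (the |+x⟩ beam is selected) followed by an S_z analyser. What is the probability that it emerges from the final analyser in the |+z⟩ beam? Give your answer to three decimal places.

First analyser (S_x): P(|+x⟩) = |⟨+x|ψ⟩|² = 25/34.
After stage 1 the state is |+x⟩; P(|+z⟩) = |⟨+z|+x⟩|² = 1/2.
Joint probability = 25/34 × 1/2 = 0.368.

0.368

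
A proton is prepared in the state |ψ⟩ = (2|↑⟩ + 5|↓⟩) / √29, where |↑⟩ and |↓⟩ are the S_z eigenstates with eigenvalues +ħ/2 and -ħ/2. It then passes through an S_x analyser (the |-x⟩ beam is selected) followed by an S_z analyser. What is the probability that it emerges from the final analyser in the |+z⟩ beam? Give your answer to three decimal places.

First analyser (S_x): P(|-x⟩) = |⟨-x|ψ⟩|² = 9/58.
After stage 1 the state is |-x⟩; P(|+z⟩) = |⟨+z|-x⟩|² = 1/2.
Joint probability = 9/58 × 1/2 = 0.078.

0.078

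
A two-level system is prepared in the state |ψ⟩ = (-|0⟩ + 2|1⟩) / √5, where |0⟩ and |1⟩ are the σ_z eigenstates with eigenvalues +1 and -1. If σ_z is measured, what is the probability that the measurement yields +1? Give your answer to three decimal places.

0.200

The +1 outcome corresponds to |0⟩. Its amplitude in |ψ⟩ is -1/√5.
P = |-1|² / 5 = 1/5.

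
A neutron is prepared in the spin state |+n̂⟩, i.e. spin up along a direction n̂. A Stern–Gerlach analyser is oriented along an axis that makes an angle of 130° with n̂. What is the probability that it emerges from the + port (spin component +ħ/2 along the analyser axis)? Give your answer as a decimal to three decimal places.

For spin-½, the probability of finding spin-up along an axis at angle θ to the initial spin direction is cos²(θ/2); spin-down is sin²(θ/2).
θ = 130°, so P = cos²(65°) ≈ 0.179.

0.179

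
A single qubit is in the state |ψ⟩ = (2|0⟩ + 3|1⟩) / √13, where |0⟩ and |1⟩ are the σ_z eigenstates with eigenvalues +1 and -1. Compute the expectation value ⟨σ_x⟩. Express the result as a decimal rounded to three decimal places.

0.923

⟨σ_x⟩ = 2 Re(a* b)/(|a|²+|b|²) with a = 2, b = 3.
a* b = 6, so ⟨σ_x⟩ = 12/13.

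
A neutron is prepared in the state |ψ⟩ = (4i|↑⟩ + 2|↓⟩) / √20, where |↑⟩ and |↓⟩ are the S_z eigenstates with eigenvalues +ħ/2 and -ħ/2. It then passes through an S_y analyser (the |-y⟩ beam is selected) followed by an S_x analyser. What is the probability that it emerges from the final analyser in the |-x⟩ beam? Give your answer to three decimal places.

0.450

First analyser (S_y): P(|-y⟩) = |⟨-y|ψ⟩|² = 36/40.
After stage 1 the state is |-y⟩; P(|-x⟩) = |⟨-x|-y⟩|² = 1/2.
Joint probability = 36/40 × 1/2 = 0.450.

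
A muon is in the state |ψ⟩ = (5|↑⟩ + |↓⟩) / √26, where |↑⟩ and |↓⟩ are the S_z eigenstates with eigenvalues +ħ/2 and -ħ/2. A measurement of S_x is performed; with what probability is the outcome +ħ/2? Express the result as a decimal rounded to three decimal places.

|+x⟩ = (|↑⟩ + |↓⟩)/√2, so ⟨+x|ψ⟩ = (6) / (√2·√26).
P = |6|² / 52 = 36/52.

0.692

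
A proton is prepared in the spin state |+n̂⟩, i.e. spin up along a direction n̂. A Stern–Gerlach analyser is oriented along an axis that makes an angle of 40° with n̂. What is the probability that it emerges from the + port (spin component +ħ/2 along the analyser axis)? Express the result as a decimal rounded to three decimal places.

0.883

For spin-½, the probability of finding spin-up along an axis at angle θ to the initial spin direction is cos²(θ/2); spin-down is sin²(θ/2).
θ = 40°, so P = cos²(20°) ≈ 0.883.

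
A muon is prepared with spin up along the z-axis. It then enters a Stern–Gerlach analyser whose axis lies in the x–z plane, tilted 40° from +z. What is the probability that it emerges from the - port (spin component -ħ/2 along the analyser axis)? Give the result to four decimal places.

0.1170

For spin-½, the probability of finding spin-up along an axis at angle θ to the initial spin direction is cos²(θ/2); spin-down is sin²(θ/2).
θ = 40°, so P = sin²(20°) ≈ 0.1170.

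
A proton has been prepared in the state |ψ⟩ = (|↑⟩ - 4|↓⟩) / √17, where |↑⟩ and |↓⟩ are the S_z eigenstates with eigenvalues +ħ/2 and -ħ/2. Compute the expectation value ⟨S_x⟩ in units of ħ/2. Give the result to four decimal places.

-0.4706

⟨σ_x⟩ = 2 Re(a* b)/(|a|²+|b|²) with a = 1, b = -4.
a* b = -4, so ⟨σ_x⟩ = -8/17.
⟨S_x⟩ = (ħ/2)·⟨σ_x⟩.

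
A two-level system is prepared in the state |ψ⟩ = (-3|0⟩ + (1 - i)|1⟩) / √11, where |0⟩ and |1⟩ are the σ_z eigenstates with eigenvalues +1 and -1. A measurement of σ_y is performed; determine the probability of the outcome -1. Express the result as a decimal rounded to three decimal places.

0.227

|-y⟩ = (|0⟩ - i|1⟩)/√2, so ⟨-y|ψ⟩ = (-2 + i) / (√2·√11).
P = |-2 + i|² / 22 = 5/22.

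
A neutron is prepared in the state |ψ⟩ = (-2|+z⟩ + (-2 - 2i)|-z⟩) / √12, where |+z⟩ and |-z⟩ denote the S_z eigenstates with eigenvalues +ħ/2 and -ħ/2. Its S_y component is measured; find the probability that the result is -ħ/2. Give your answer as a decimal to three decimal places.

|-y⟩ = (|+z⟩ - i|-z⟩)/√2, so ⟨-y|ψ⟩ = (-2i) / (√2·√12).
P = |-2i|² / 24 = 4/24.

0.167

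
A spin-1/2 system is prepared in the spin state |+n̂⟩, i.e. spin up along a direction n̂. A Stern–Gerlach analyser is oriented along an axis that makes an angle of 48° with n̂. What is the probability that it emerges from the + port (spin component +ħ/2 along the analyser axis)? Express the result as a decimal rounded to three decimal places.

0.835

For spin-½, the probability of finding spin-up along an axis at angle θ to the initial spin direction is cos²(θ/2); spin-down is sin²(θ/2).
θ = 48°, so P = cos²(24°) ≈ 0.835.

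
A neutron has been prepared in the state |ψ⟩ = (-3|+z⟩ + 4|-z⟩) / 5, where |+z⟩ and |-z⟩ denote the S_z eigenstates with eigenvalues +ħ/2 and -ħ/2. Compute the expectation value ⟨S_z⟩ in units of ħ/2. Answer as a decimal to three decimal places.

⟨σ_z⟩ = |a|² - |b|² divided by |a|²+|b|², with a, b the |+z⟩, |-z⟩ amplitudes.
= (9 - 16)/25 = -7/25.
⟨S_z⟩ = (ħ/2)·⟨σ_z⟩.

-0.280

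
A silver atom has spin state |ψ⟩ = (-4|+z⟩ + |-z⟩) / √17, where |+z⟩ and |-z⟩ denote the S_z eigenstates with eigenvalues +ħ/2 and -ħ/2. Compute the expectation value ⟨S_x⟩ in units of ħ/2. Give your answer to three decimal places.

-0.471

⟨σ_x⟩ = 2 Re(a* b)/(|a|²+|b|²) with a = -4, b = 1.
a* b = -4, so ⟨σ_x⟩ = -8/17.
⟨S_x⟩ = (ħ/2)·⟨σ_x⟩.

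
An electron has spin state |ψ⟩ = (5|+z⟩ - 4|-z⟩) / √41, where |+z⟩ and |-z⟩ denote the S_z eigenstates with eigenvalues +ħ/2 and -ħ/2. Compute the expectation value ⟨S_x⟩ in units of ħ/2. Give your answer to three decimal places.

⟨σ_x⟩ = 2 Re(a* b)/(|a|²+|b|²) with a = 5, b = -4.
a* b = -20, so ⟨σ_x⟩ = -40/41.
⟨S_x⟩ = (ħ/2)·⟨σ_x⟩.

-0.976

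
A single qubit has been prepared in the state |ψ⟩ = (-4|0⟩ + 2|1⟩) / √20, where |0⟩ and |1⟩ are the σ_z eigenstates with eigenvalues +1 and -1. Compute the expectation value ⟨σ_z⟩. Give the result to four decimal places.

⟨σ_z⟩ = |a|² - |b|² divided by |a|²+|b|², with a, b the |0⟩, |1⟩ amplitudes.
= (16 - 4)/20 = 12/20.

0.6000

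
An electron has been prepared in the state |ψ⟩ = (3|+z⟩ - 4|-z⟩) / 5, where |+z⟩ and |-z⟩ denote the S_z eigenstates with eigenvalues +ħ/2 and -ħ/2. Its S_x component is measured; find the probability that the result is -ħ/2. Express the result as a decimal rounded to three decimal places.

|-x⟩ = (|+z⟩ - |-z⟩)/√2, so ⟨-x|ψ⟩ = (7) / (√2·5).
P = |7|² / 50 = 49/50.

0.980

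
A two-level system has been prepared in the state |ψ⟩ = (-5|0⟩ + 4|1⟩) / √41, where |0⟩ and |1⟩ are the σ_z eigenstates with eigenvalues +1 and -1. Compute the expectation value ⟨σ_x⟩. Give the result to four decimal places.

-0.9756

⟨σ_x⟩ = 2 Re(a* b)/(|a|²+|b|²) with a = -5, b = 4.
a* b = -20, so ⟨σ_x⟩ = -40/41.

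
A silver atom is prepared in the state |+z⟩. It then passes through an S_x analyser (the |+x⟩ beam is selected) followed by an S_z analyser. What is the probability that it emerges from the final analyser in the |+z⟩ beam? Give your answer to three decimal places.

First analyser (S_x): from |+z⟩, P(|+x⟩) = 1/2.
After stage 1 the state is |+x⟩; P(|+z⟩) = |⟨+z|+x⟩|² = 1/2.
Joint probability = 1/2 × 1/2 = 0.250.

0.250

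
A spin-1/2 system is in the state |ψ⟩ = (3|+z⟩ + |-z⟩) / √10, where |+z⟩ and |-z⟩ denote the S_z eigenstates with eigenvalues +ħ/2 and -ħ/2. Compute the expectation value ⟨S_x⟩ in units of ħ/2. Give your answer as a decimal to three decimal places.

⟨σ_x⟩ = 2 Re(a* b)/(|a|²+|b|²) with a = 3, b = 1.
a* b = 3, so ⟨σ_x⟩ = 6/10.
⟨S_x⟩ = (ħ/2)·⟨σ_x⟩.

0.600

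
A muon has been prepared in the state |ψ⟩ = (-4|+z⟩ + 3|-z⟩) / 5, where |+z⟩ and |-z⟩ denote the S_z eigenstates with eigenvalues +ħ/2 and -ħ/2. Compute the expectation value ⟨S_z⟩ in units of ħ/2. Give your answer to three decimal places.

⟨σ_z⟩ = |a|² - |b|² divided by |a|²+|b|², with a, b the |+z⟩, |-z⟩ amplitudes.
= (16 - 9)/25 = 7/25.
⟨S_z⟩ = (ħ/2)·⟨σ_z⟩.

0.280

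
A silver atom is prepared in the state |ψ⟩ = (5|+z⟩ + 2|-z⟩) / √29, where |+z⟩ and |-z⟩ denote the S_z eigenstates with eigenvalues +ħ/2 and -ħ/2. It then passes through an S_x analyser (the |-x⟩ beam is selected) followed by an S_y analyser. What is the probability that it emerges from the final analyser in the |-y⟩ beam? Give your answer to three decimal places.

0.078

First analyser (S_x): P(|-x⟩) = |⟨-x|ψ⟩|² = 9/58.
After stage 1 the state is |-x⟩; P(|-y⟩) = |⟨-y|-x⟩|² = 1/2.
Joint probability = 9/58 × 1/2 = 0.078.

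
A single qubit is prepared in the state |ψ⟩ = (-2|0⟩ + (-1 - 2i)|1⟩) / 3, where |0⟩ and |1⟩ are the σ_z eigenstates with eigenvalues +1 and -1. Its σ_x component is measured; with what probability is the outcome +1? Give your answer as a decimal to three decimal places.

|+x⟩ = (|0⟩ + |1⟩)/√2, so ⟨+x|ψ⟩ = (-3 - 2i) / (√2·3).
P = |-3 - 2i|² / 18 = 13/18.

0.722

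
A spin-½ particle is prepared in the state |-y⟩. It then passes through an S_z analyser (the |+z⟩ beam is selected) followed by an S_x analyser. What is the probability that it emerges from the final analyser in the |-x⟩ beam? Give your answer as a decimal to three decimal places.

0.250

First analyser (S_z): from |-y⟩, P(|+z⟩) = 1/2.
After stage 1 the state is |+z⟩; P(|-x⟩) = |⟨-x|+z⟩|² = 1/2.
Joint probability = 1/2 × 1/2 = 0.250.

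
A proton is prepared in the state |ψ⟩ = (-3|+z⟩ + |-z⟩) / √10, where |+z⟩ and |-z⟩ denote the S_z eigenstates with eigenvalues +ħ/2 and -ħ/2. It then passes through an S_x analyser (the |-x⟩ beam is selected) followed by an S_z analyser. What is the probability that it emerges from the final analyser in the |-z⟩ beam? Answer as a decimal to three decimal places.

0.400

First analyser (S_x): P(|-x⟩) = |⟨-x|ψ⟩|² = 16/20.
After stage 1 the state is |-x⟩; P(|-z⟩) = |⟨-z|-x⟩|² = 1/2.
Joint probability = 16/20 × 1/2 = 0.400.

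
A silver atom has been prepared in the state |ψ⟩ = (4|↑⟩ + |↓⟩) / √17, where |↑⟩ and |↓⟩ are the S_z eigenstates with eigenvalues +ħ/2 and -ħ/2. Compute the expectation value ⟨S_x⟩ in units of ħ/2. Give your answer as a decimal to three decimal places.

0.471

⟨σ_x⟩ = 2 Re(a* b)/(|a|²+|b|²) with a = 4, b = 1.
a* b = 4, so ⟨σ_x⟩ = 8/17.
⟨S_x⟩ = (ħ/2)·⟨σ_x⟩.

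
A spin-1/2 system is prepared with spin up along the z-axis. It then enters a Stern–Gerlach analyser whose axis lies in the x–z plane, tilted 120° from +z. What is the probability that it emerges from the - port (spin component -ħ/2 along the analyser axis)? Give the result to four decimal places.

For spin-½, the probability of finding spin-up along an axis at angle θ to the initial spin direction is cos²(θ/2); spin-down is sin²(θ/2).
θ = 120°, so P = sin²(60°) ≈ 0.7500.

0.7500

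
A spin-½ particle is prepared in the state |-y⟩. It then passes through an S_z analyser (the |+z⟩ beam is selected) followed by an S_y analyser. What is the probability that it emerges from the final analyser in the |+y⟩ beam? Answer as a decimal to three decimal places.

First analyser (S_z): from |-y⟩, P(|+z⟩) = 1/2.
After stage 1 the state is |+z⟩; P(|+y⟩) = |⟨+y|+z⟩|² = 1/2.
Joint probability = 1/2 × 1/2 = 0.250.

0.250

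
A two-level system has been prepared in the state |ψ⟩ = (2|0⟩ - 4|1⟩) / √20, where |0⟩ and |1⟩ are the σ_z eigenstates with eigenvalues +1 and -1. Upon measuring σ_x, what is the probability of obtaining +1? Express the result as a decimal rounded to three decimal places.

|+x⟩ = (|0⟩ + |1⟩)/√2, so ⟨+x|ψ⟩ = (-2) / (√2·√20).
P = |-2|² / 40 = 4/40.

0.100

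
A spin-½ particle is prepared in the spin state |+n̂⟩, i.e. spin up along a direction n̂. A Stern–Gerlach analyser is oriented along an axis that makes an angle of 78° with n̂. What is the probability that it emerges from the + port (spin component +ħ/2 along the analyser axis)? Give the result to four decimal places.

For spin-½, the probability of finding spin-up along an axis at angle θ to the initial spin direction is cos²(θ/2); spin-down is sin²(θ/2).
θ = 78°, so P = cos²(39°) ≈ 0.6040.

0.6040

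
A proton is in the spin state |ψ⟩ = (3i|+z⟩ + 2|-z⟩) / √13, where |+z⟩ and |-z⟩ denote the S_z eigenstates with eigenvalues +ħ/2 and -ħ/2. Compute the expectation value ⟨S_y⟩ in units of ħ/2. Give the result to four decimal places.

⟨σ_y⟩ = 2 Im(a* b)/(|a|²+|b|²) with a = 3i, b = 2.
a* b = -6i, so ⟨σ_y⟩ = -12/13.
⟨S_y⟩ = (ħ/2)·⟨σ_y⟩.

-0.9231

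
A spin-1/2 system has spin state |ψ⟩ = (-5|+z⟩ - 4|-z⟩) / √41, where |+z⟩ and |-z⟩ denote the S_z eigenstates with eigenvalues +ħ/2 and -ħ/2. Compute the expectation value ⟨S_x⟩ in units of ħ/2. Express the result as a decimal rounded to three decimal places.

⟨σ_x⟩ = 2 Re(a* b)/(|a|²+|b|²) with a = -5, b = -4.
a* b = 20, so ⟨σ_x⟩ = 40/41.
⟨S_x⟩ = (ħ/2)·⟨σ_x⟩.

0.976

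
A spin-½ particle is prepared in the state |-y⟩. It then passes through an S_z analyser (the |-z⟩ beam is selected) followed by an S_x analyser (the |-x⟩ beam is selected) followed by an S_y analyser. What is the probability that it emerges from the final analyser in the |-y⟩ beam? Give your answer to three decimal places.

0.125

First analyser (S_z): from |-y⟩, P(|-z⟩) = 1/2.
After stage 1 the state is |-z⟩; P(|-x⟩) = |⟨-x|-z⟩|² = 1/2.
After stage 2 the state is |-x⟩; P(|-y⟩) = |⟨-y|-x⟩|² = 1/2.
Joint probability = 1/2 × 1/2 × 1/2 = 0.125.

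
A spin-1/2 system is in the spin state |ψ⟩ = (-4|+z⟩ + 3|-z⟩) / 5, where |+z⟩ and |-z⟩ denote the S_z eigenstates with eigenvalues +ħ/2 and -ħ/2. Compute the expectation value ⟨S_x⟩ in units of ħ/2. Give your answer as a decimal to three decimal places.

-0.960

⟨σ_x⟩ = 2 Re(a* b)/(|a|²+|b|²) with a = -4, b = 3.
a* b = -12, so ⟨σ_x⟩ = -24/25.
⟨S_x⟩ = (ħ/2)·⟨σ_x⟩.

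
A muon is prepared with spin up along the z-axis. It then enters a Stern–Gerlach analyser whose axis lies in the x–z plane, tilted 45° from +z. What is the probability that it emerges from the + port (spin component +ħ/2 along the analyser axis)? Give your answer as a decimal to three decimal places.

For spin-½, the probability of finding spin-up along an axis at angle θ to the initial spin direction is cos²(θ/2); spin-down is sin²(θ/2).
θ = 45°, so P = cos²(22.5°) ≈ 0.854.

0.854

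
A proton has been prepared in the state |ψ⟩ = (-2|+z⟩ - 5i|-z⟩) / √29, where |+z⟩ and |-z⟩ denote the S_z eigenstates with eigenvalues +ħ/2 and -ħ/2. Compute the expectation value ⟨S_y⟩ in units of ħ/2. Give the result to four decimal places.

⟨σ_y⟩ = 2 Im(a* b)/(|a|²+|b|²) with a = -2, b = -5i.
a* b = 10i, so ⟨σ_y⟩ = 20/29.
⟨S_y⟩ = (ħ/2)·⟨σ_y⟩.

0.6897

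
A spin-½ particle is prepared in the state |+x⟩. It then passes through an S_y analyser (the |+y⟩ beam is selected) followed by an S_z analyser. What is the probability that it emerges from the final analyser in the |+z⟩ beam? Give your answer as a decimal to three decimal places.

0.250

First analyser (S_y): from |+x⟩, P(|+y⟩) = 1/2.
After stage 1 the state is |+y⟩; P(|+z⟩) = |⟨+z|+y⟩|² = 1/2.
Joint probability = 1/2 × 1/2 = 0.250.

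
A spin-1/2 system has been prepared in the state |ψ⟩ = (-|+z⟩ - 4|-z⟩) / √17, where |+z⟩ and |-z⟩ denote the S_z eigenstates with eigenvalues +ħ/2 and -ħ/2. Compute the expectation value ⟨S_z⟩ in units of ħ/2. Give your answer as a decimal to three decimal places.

⟨σ_z⟩ = |a|² - |b|² divided by |a|²+|b|², with a, b the |+z⟩, |-z⟩ amplitudes.
= (1 - 16)/17 = -15/17.
⟨S_z⟩ = (ħ/2)·⟨σ_z⟩.

-0.882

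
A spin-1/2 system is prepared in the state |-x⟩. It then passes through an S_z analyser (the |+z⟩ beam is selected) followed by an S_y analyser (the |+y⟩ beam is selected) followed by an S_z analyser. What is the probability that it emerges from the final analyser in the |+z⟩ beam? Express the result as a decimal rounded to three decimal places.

First analyser (S_z): from |-x⟩, P(|+z⟩) = 1/2.
After stage 1 the state is |+z⟩; P(|+y⟩) = |⟨+y|+z⟩|² = 1/2.
After stage 2 the state is |+y⟩; P(|+z⟩) = |⟨+z|+y⟩|² = 1/2.
Joint probability = 1/2 × 1/2 × 1/2 = 0.125.

0.125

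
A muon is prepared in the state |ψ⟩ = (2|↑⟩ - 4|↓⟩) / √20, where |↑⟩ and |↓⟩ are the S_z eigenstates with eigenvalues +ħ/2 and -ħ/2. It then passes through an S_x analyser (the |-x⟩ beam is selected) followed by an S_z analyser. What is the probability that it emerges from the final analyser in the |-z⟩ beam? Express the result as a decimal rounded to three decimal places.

First analyser (S_x): P(|-x⟩) = |⟨-x|ψ⟩|² = 36/40.
After stage 1 the state is |-x⟩; P(|-z⟩) = |⟨-z|-x⟩|² = 1/2.
Joint probability = 36/40 × 1/2 = 0.450.

0.450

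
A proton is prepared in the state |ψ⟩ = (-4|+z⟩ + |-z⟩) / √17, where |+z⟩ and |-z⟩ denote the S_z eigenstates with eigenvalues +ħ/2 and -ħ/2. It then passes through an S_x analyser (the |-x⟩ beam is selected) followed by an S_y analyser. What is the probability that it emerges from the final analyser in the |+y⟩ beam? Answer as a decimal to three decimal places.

First analyser (S_x): P(|-x⟩) = |⟨-x|ψ⟩|² = 25/34.
After stage 1 the state is |-x⟩; P(|+y⟩) = |⟨+y|-x⟩|² = 1/2.
Joint probability = 25/34 × 1/2 = 0.368.

0.368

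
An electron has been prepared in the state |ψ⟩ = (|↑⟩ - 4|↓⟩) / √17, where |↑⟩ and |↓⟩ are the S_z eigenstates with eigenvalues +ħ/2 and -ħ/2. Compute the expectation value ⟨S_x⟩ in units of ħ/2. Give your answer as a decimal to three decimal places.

⟨σ_x⟩ = 2 Re(a* b)/(|a|²+|b|²) with a = 1, b = -4.
a* b = -4, so ⟨σ_x⟩ = -8/17.
⟨S_x⟩ = (ħ/2)·⟨σ_x⟩.

-0.471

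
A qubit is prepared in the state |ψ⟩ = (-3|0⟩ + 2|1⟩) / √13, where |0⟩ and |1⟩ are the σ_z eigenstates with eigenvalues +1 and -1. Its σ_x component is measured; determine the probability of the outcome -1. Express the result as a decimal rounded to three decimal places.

|-x⟩ = (|0⟩ - |1⟩)/√2, so ⟨-x|ψ⟩ = (-5) / (√2·√13).
P = |-5|² / 26 = 25/26.

0.962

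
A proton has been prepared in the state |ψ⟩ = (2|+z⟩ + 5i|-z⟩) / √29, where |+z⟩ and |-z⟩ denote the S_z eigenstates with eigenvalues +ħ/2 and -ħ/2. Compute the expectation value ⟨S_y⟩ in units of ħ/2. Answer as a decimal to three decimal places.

0.690

⟨σ_y⟩ = 2 Im(a* b)/(|a|²+|b|²) with a = 2, b = 5i.
a* b = 10i, so ⟨σ_y⟩ = 20/29.
⟨S_y⟩ = (ħ/2)·⟨σ_y⟩.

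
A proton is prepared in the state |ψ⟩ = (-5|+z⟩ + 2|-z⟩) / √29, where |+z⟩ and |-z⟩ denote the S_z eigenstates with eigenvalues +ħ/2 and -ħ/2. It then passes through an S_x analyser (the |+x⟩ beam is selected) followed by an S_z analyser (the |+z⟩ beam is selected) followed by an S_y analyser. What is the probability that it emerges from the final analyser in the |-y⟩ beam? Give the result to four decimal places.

0.0388

First analyser (S_x): P(|+x⟩) = |⟨+x|ψ⟩|² = 9/58.
After stage 1 the state is |+x⟩; P(|+z⟩) = |⟨+z|+x⟩|² = 1/2.
After stage 2 the state is |+z⟩; P(|-y⟩) = |⟨-y|+z⟩|² = 1/2.
Joint probability = 9/58 × 1/2 × 1/2 = 0.0388.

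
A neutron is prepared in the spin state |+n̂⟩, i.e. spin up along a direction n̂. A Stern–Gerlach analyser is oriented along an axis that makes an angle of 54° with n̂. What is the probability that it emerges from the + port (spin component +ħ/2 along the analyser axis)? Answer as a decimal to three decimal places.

For spin-½, the probability of finding spin-up along an axis at angle θ to the initial spin direction is cos²(θ/2); spin-down is sin²(θ/2).
θ = 54°, so P = cos²(27°) ≈ 0.794.

0.794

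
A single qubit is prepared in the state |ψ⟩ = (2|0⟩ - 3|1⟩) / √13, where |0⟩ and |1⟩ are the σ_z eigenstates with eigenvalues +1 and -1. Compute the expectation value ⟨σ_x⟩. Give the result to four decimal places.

⟨σ_x⟩ = 2 Re(a* b)/(|a|²+|b|²) with a = 2, b = -3.
a* b = -6, so ⟨σ_x⟩ = -12/13.

-0.9231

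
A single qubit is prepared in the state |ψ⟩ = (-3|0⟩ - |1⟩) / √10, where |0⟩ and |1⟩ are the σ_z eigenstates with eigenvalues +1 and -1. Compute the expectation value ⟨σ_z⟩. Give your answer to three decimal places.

⟨σ_z⟩ = |a|² - |b|² divided by |a|²+|b|², with a, b the |0⟩, |1⟩ amplitudes.
= (9 - 1)/10 = 8/10.

0.800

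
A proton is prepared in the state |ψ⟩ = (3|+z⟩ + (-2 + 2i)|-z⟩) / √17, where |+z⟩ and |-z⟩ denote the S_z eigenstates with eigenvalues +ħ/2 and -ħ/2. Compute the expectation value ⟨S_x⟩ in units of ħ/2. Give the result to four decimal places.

-0.7059

⟨σ_x⟩ = 2 Re(a* b)/(|a|²+|b|²) with a = 3, b = (-2 + 2i).
a* b = (-6 + 6i), so ⟨σ_x⟩ = -12/17.
⟨S_x⟩ = (ħ/2)·⟨σ_x⟩.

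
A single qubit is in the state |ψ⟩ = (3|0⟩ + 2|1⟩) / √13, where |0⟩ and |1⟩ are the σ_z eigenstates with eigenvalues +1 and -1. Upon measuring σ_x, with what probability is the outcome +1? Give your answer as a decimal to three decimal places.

|+x⟩ = (|0⟩ + |1⟩)/√2, so ⟨+x|ψ⟩ = (5) / (√2·√13).
P = |5|² / 26 = 25/26.

0.962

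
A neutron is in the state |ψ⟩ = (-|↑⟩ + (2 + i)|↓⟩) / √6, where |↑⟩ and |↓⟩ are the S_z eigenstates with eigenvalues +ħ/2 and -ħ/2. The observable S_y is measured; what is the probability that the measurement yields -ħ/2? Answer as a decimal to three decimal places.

0.667

|-y⟩ = (|↑⟩ - i|↓⟩)/√2, so ⟨-y|ψ⟩ = (-2 + 2i) / (√2·√6).
P = |-2 + 2i|² / 12 = 8/12.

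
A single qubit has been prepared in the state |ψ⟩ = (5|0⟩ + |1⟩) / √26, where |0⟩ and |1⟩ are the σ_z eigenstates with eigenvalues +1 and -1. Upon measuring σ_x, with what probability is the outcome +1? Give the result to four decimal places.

0.6923

|+x⟩ = (|0⟩ + |1⟩)/√2, so ⟨+x|ψ⟩ = (6) / (√2·√26).
P = |6|² / 52 = 36/52.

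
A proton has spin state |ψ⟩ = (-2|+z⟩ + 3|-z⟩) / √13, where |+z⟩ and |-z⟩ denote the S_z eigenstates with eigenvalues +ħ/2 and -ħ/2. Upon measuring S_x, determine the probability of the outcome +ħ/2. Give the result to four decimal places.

|+x⟩ = (|+z⟩ + |-z⟩)/√2, so ⟨+x|ψ⟩ = (1) / (√2·√13).
P = |1|² / 26 = 1/26.

0.0385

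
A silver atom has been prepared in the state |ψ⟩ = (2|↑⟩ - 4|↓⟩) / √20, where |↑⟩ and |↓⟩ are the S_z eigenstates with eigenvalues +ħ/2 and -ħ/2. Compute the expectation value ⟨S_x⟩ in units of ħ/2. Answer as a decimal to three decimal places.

-0.800

⟨σ_x⟩ = 2 Re(a* b)/(|a|²+|b|²) with a = 2, b = -4.
a* b = -8, so ⟨σ_x⟩ = -16/20.
⟨S_x⟩ = (ħ/2)·⟨σ_x⟩.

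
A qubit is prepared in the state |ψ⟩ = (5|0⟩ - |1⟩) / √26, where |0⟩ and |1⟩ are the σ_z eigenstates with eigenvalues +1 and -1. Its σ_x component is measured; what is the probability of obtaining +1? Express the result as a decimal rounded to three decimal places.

0.308

|+x⟩ = (|0⟩ + |1⟩)/√2, so ⟨+x|ψ⟩ = (4) / (√2·√26).
P = |4|² / 52 = 16/52.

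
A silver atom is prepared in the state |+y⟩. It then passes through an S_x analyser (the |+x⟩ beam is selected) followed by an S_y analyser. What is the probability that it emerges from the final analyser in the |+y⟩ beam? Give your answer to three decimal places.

0.250

First analyser (S_x): from |+y⟩, P(|+x⟩) = 1/2.
After stage 1 the state is |+x⟩; P(|+y⟩) = |⟨+y|+x⟩|² = 1/2.
Joint probability = 1/2 × 1/2 = 0.250.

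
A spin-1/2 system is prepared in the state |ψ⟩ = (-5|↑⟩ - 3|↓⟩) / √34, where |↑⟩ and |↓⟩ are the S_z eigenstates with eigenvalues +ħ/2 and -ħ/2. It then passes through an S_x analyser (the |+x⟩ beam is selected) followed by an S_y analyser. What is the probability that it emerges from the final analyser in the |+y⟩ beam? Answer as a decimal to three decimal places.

0.471

First analyser (S_x): P(|+x⟩) = |⟨+x|ψ⟩|² = 64/68.
After stage 1 the state is |+x⟩; P(|+y⟩) = |⟨+y|+x⟩|² = 1/2.
Joint probability = 64/68 × 1/2 = 0.471.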